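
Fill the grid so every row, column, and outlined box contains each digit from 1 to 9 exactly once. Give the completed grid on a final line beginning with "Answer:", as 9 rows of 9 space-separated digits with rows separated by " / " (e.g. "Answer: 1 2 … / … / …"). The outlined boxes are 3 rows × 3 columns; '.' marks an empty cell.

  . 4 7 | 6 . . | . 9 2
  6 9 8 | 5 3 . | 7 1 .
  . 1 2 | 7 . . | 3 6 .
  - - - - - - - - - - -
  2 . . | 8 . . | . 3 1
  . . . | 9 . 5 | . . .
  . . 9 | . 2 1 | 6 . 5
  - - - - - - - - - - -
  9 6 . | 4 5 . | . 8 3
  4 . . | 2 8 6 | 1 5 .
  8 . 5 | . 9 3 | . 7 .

Step 1. [r3c5∈{4}] only 4 remains possible at r3c5, so r3c5=4.
Step 2. [r5c9∈{4,7,8}] col 9 places 7 nowhere but r5c9 ⇒ r5c9=7.
Step 3. [r5c7∈{2,4,8}] in box 6, 8 fits only at r5c7. So r5c7=8.
Step 4. [r5c2∈{3}] nothing but 3 survives at r5c2 ⇒ r5c2=3.
Step 5. [r4c6∈{4,7}] r4c6 is the only open cell in col 6 admitting 4. So r4c6=4.
Step 6. [r5c3∈{1,4,6}] across col 3, 4 lands solely at r5c3 ⇒ r5c3=4.
Step 7. [r6c1∈{7}] r6c1's peers cover all but 7, so r6c1=7.
Step 8. [r9c7∈{2,4}] r9c7 is the only open cell in col 7 admitting 4, so r9c7=4.
Step 9. [r1c7∈{5}] only 5 remains possible at r1c7 ⇒ r1c7=5.
Step 10. [r3c6∈{8,9}] r3c6 is the only open cell in row 3 admitting 9 ⇒ r3c6=9.
Step 11. [r5c5∈{6}] r5c5's peers cover all but 6. So r5c5=6.
Step 12. [r6c8∈{4}] nothing but 4 survives at r6c8, so r6c8=4.
Step 13. [r6c4∈{3}] nothing but 3 survives at r6c4, so r6c4=3.
Step 14. [r6c2∈{8}] nothing but 8 survives at r6c2. So r6c2=8.
Step 15. [r8c2∈{7}] nothing but 7 survives at r8c2 ⇒ r8c2=7.
Step 16. [r4c7∈{9}] r4c7's peers cover all but 9 ⇒ r4c7=9.
Step 17. [r4c5∈{7}] only 7 remains possible at r4c5 ⇒ r4c5=7.
Step 18. [r1c1∈{3}] only 3 remains possible at r1c1 ⇒ r1c1=3.
Step 19. [r7c6∈{7}] r7c6 is down to just 7 ⇒ r7c6=7.
Step 20. [r3c9∈{8}] r3c9's peers cover all but 8. So r3c9=8.
Step 21. [r5c1∈{1}] only 1 remains possible at r5c1. So r5c1=1.
Step 22. [r9c9∈{6}] r9c9 is down to just 6, so r9c9=6.
Step 23. [r2c9∈{4}] only 4 remains possible at r2c9. So r2c9=4.
Step 24. [r7c3∈{1}] r7c3 has the single candidate 1. So r7c3=1.
Step 25. [r8c3∈{3}] r8c3 is down to just 3. So r8c3=3.
Step 26. [r4c3∈{6}] r4c3 is down to just 6 ⇒ r4c3=6.
Step 27. [r5c8∈{2}] r5c8 is down to just 2. So r5c8=2.
Step 28. [r9c4∈{1}] r9c4's peers cover all but 1. So r9c4=1.
Step 29. [r4c2∈{5}] r4c2 has the single candidate 5 ⇒ r4c2=5.
Step 30. [r8c9∈{9}] only 9 remains possible at r8c9 ⇒ r8c9=9.
Step 31. [r9c2∈{2}] r9c2's peers cover all but 2 ⇒ r9c2=2.
Step 32. [r1c6∈{8}] r1c6 is down to just 8, so r1c6=8.
Step 33. [r2c6∈{2}] r2c6 is down to just 2. So r2c6=2.
Step 34. [r3c1∈{5}] r3c1's peers cover all but 5, so r3c1=5.
Step 35. [r7c7∈{2}] only 2 remains possible at r7c7 ⇒ r7c7=2.
Step 36. [r1c5∈{1}] r1c5 has the single candidate 1. So r1c5=1.

Answer: 3 4 7 6 1 8 5 9 2 / 6 9 8 5 3 2 7 1 4 / 5 1 2 7 4 9 3 6 8 / 2 5 6 8 7 4 9 3 1 / 1 3 4 9 6 5 8 2 7 / 7 8 9 3 2 1 6 4 5 / 9 6 1 4 5 7 2 8 3 / 4 7 3 2 8 6 1 5 9 / 8 2 5 1 9 3 4 7 6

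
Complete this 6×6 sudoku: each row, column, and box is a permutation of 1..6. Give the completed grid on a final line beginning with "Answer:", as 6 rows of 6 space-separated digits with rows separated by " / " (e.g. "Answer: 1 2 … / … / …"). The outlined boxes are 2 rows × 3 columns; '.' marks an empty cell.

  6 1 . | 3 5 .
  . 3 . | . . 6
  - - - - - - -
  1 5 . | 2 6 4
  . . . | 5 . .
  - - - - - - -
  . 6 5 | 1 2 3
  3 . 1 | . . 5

Step 1. [r2c4∈{4}] only 4 remains possible at r2c4, so r2c4=4.
Step 2. [r4c3∈{2,3,4,6}] 6 has one home in row 4: r4c3 ⇒ r4c3=6.
Step 3. [r2c3∈{2}] only 2 remains possible at r2c3, so r2c3=2.
Step 4. [r5c1∈{4}] r5c1 has the single candidate 4. So r5c1=4.
Step 5. [r4c1∈{2}] nothing but 2 survives at r4c1. So r4c1=2.
Step 6. [r4c5∈{1,3}] across row 4, 3 lands solely at r4c5 ⇒ r4c5=3.
Step 7. [r1c6∈{2}] r1c6 has the single candidate 2 ⇒ r1c6=2.
Step 8. [r6c5∈{4}] r6c5 has the single candidate 4. So r6c5=4.
Step 9. [r2c1∈{5}] r2c1's peers cover all but 5 ⇒ r2c1=5.
Step 10. [r1c3∈{4}] nothing but 4 survives at r1c3. So r1c3=4.
Step 11. [r6c2∈{2}] nothing but 2 survives at r6c2 ⇒ r6c2=2.
Step 12. [r6c4∈{6}] r6c4 has the single candidate 6, so r6c4=6.
Step 13. [r3c3∈{3}] only 3 remains possible at r3c3. So r3c3=3.
Step 14. [r4c6∈{1}] r4c6 is down to just 1, so r4c6=1.
Step 15. [r2c5∈{1}] nothing but 1 survives at r2c5 ⇒ r2c5=1.
Step 16. [r4c2∈{4}] only 4 remains possible at r4c2, so r4c2=4.

Answer: 6 1 4 3 5 2 / 5 3 2 4 1 6 / 1 5 3 2 6 4 / 2 4 6 5 3 1 / 4 6 5 1 2 3 / 3 2 1 6 4 5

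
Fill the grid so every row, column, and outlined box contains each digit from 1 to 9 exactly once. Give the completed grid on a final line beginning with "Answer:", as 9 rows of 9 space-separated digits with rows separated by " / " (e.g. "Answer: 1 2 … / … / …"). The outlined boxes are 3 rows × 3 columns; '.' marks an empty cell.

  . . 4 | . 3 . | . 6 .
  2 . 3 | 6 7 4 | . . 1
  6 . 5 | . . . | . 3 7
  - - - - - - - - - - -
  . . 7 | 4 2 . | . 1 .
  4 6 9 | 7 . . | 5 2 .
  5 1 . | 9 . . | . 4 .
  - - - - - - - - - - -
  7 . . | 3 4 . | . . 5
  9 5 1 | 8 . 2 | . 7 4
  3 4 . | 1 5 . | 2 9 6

Step 1. [r4c1∈{8}] nothing but 8 survives at r4c1. So r4c1=8.
Step 2. [r3c5∈{1,8,9}] across col 5, 9 lands solely at r3c5, so r3c5=9.
Step 3. [r3c2∈{8}] only 8 remains possible at r3c2 ⇒ r3c2=8.
Step 4. [r1c6∈{1,5,8}] across box 2, 8 lands solely at r1c6, so r1c6=8.
Step 5. [r1c7∈{9}] nothing but 9 survives at r1c7 ⇒ r1c7=9.
Step 6. [r7c8∈{8}] only 8 remains possible at r7c8 ⇒ r7c8=8.
Step 7. [r4c2∈{3}] nothing but 3 survives at r4c2, so r4c2=3.
Step 8. [r6c7∈{3,6,7,8}] r6c7 is the only open cell in row 6 admitting 7, so r6c7=7.
Step 9. [r5c5∈{1,8}] col 5 places 1 nowhere but r5c5. So r5c5=1.
Step 10. [r6c5∈{6,8}] col 5 places 8 nowhere but r6c5. So r6c5=8.
Step 11. [r6c6∈{3,6}] r6c6 is the only open cell in row 6 admitting 6, so r6c6=6.
Step 12. [r5c9∈{3,8}] r5c9 is the only open cell in row 5 admitting 8. So r5c9=8.
Step 13. [r1c9∈{2}] r1c9's peers cover all but 2, so r1c9=2.
Step 14. [r7c3∈{2,6}] in row 7, 6 fits only at r7c3 ⇒ r7c3=6.
Step 15. [r6c9∈{3}] r6c9 has the single candidate 3, so r6c9=3.
Step 16. [r9c3∈{8}] nothing but 8 survives at r9c3. So r9c3=8.
Step 17. [r6c3∈{2}] nothing but 2 survives at r6c3. So r6c3=2.
Step 18. [r4c9∈{9}] r4c9's peers cover all but 9. So r4c9=9.
Step 19. [r4c7∈{6}] r4c7 is down to just 6 ⇒ r4c7=6.
Step 20. [r9c6∈{7}] only 7 remains possible at r9c6. So r9c6=7.
Step 21. [r2c2∈{9}] nothing but 9 survives at r2c2. So r2c2=9.
Step 22. [r2c8∈{5}] r2c8's peers cover all but 5. So r2c8=5.
Step 23. [r1c2∈{7}] nothing but 7 survives at r1c2 ⇒ r1c2=7.
Step 24. [r8c7∈{3}] r8c7 has the single candidate 3, so r8c7=3.
Step 25. [r3c7∈{4}] nothing but 4 survives at r3c7. So r3c7=4.
Step 26. [r7c6∈{9}] r7c6's peers cover all but 9. So r7c6=9.
Step 27. [r5c6∈{3}] r5c6 is down to just 3 ⇒ r5c6=3.
Step 28. [r4c6∈{5}] r4c6 is down to just 5 ⇒ r4c6=5.
Step 29. [r1c4∈{5}] r1c4's peers cover all but 5 ⇒ r1c4=5.
Step 30. [r2c7∈{8}] r2c7 is down to just 8. So r2c7=8.
Step 31. [r7c2∈{2}] r7c2's peers cover all but 2, so r7c2=2.
Step 32. [r7c7∈{1}] nothing but 1 survives at r7c7, so r7c7=1.
Step 33. [r1c1∈{1}] r1c1's peers cover all but 1. So r1c1=1.
Step 34. [r3c6∈{1}] only 1 remains possible at r3c6, so r3c6=1.
Step 35. [r8c5∈{6}] nothing but 6 survives at r8c5, so r8c5=6.
Step 36. [r3c4∈{2}] r3c4's peers cover all but 2 ⇒ r3c4=2.

Answer: 1 7 4 5 3 8 9 6 2 / 2 9 3 6 7 4 8 5 1 / 6 8 5 2 9 1 4 3 7 / 8 3 7 4 2 5 6 1 9 / 4 6 9 7 1 3 5 2 8 / 5 1 2 9 8 6 7 4 3 / 7 2 6 3 4 9 1 8 5 / 9 5 1 8 6 2 3 7 4 / 3 4 8 1 5 7 2 9 6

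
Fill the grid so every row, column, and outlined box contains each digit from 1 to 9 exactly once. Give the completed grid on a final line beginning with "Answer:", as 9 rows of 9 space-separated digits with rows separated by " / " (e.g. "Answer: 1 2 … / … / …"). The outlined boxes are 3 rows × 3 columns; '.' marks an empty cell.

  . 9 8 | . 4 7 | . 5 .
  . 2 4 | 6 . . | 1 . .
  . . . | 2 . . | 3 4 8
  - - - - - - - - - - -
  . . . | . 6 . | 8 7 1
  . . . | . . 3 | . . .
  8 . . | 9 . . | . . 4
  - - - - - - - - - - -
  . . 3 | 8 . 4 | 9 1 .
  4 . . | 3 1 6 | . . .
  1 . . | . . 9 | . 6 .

Step 1. [r2c9∈{7,9}] box 3 places 7 nowhere but r2c9, so r2c9=7.
Step 2. [r5c9∈{2,5,6,9}] in col 9, 9 fits only at r5c9 ⇒ r5c9=9.
Step 3. [r5c8∈{2}] r5c8 is down to just 2, so r5c8=2.
Step 4. [r8c3∈{2,5,7,9}] row 8 places 9 nowhere but r8c3 ⇒ r8c3=9.
Step 5. [r2c5∈{3,5,8,9}] r2c5 is the only open cell in col 5 admitting 3 ⇒ r2c5=3.
Step 6. [r2c1∈{5}] nothing but 5 survives at r2c1 ⇒ r2c1=5.
Step 7. [r1c9∈{2,6}] r1c9 is the only open cell in col 9 admitting 6. So r1c9=6.
Step 8. [r9c2∈{5,7,8}] r9c2 is the only open cell in row 9 admitting 8. So r9c2=8.
Step 9. [r9c7∈{2,4,5,7}] across row 9, 4 lands solely at r9c7. So r9c7=4.
Step 10. [r8c7∈{2,5,7}] in col 7, 7 fits only at r8c7, so r8c7=7.
Step 11. [r8c2∈{5}] nothing but 5 survives at r8c2, so r8c2=5.
Step 12. [r8c9∈{2}] only 2 remains possible at r8c9 ⇒ r8c9=2.
Step 13. [r7c9∈{5}] r7c9's peers cover all but 5, so r7c9=5.
Step 14. [r1c4∈{1}] nothing but 1 survives at r1c4 ⇒ r1c4=1.
Step 15. [r6c6∈{1,2,5}] across col 6, 1 lands solely at r6c6. So r6c6=1.
Step 16. [r4c6∈{2,5}] in col 6, 2 fits only at r4c6 ⇒ r4c6=2.
Step 17. [r7c1∈{2,6,7}] col 1 places 2 nowhere but r7c1, so r7c1=2.
Step 18. [r9c3∈{7}] nothing but 7 survives at r9c3. So r9c3=7.
Step 19. [r5c4∈{4,5,7}] col 4 places 7 nowhere but r5c4. So r5c4=7.
Step 20. [r6c5∈{5}] r6c5 is down to just 5 ⇒ r6c5=5.
Step 21. [r5c1∈{6}] r5c1's peers cover all but 6, so r5c1=6.
Step 22. [r5c2∈{1,4}] across row 5, 4 lands solely at r5c2 ⇒ r5c2=4.
Step 23. [r3c2∈{1,6,7}] col 2 places 1 nowhere but r3c2 ⇒ r3c2=1.
Step 24. [r4c2∈{3}] nothing but 3 survives at r4c2 ⇒ r4c2=3.
Step 25. [r5c3∈{1,5}] row 5 places 1 nowhere but r5c3 ⇒ r5c3=1.
Step 26. [r4c1∈{9}] r4c1's peers cover all but 9 ⇒ r4c1=9.
Step 27. [r3c3∈{6}] nothing but 6 survives at r3c3. So r3c3=6.
Step 28. [r2c8∈{9}] nothing but 9 survives at r2c8. So r2c8=9.
Step 29. [r6c8∈{3}] r6c8's peers cover all but 3 ⇒ r6c8=3.
Step 30. [r1c7∈{2}] r1c7 has the single candidate 2, so r1c7=2.
Step 31. [r3c1∈{7}] r3c1's peers cover all but 7 ⇒ r3c1=7.
Step 32. [r1c1∈{3}] nothing but 3 survives at r1c1 ⇒ r1c1=3.
Step 33. [r3c6∈{5}] r3c6 is down to just 5 ⇒ r3c6=5.
Step 34. [r9c4∈{5}] r9c4 has the single candidate 5, so r9c4=5.
Step 35. [r5c5∈{8}] only 8 remains possible at r5c5 ⇒ r5c5=8.
Step 36. [r4c3∈{5}] nothing but 5 survives at r4c3 ⇒ r4c3=5.
Step 37. [r6c7∈{6}] nothing but 6 survives at r6c7 ⇒ r6c7=6.
Step 38. [r4c4∈{4}] r4c4 is down to just 4 ⇒ r4c4=4.
Step 39. [r9c5∈{2}] r9c5 has the single candidate 2. So r9c5=2.
Step 40. [r6c2∈{7}] nothing but 7 survives at r6c2. So r6c2=7.
Step 41. [r7c5∈{7}] r7c5's peers cover all but 7, so r7c5=7.
Step 42. [r2c6∈{8}] r2c6 is down to just 8 ⇒ r2c6=8.
Step 43. [r9c9∈{3}] r9c9 is down to just 3 ⇒ r9c9=3.
Step 44. [r5c7∈{5}] only 5 remains possible at r5c7, so r5c7=5.
Step 45. [r3c5∈{9}] r3c5 has the single candidate 9. So r3c5=9.
Step 46. [r8c8∈{8}] nothing but 8 survives at r8c8 ⇒ r8c8=8.
Step 47. [r6c3∈{2}] nothing but 2 survives at r6c3 ⇒ r6c3=2.
Step 48. [r7c2∈{6}] r7c2 has the single candidate 6, so r7c2=6.

Answer: 3 9 8 1 4 7 2 5 6 / 5 2 4 6 3 8 1 9 7 / 7 1 6 2 9 5 3 4 8 / 9 3 5 4 6 2 8 7 1 / 6 4 1 7 8 3 5 2 9 / 8 7 2 9 5 1 6 3 4 / 2 6 3 8 7 4 9 1 5 / 4 5 9 3 1 6 7 8 2 / 1 8 7 5 2 9 4 6 3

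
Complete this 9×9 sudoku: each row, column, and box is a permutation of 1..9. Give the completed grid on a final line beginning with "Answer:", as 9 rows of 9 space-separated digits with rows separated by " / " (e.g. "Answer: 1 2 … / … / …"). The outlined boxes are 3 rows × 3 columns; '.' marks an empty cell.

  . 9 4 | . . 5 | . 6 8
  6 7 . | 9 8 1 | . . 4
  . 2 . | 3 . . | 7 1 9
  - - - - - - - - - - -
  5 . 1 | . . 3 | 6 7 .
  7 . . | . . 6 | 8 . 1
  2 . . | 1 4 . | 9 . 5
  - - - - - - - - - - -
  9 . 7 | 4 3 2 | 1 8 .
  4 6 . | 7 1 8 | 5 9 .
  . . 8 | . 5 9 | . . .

Step 1. [r4c9∈{2}] r4c9's peers cover all but 2 ⇒ r4c9=2.
Step 2. [r6c8∈{3}] nothing but 3 survives at r6c8. So r6c8=3.
Step 3. [r9c7∈{2,3,4}] r9c7 is the only open cell in col 7 admitting 4 ⇒ r9c7=4.
Step 4. [r1c4∈{2}] r1c4 has the single candidate 2, so r1c4=2.
Step 5. [r2c8∈{2,5}] across col 8, 5 lands solely at r2c8. So r2c8=5.
Step 6. [r2c3∈{3}] nothing but 3 survives at r2c3 ⇒ r2c3=3.
Step 7. [r9c1∈{1,3}] r9c1 is the only open cell in col 1 admitting 3. So r9c1=3.
Step 8. [r4c2∈{4,8}] 4 has one home in row 4: r4c2. So r4c2=4.
Step 9. [r9c9∈{6,7}] across row 9, 7 lands solely at r9c9 ⇒ r9c9=7.
Step 10. [r5c3∈{9}] nothing but 9 survives at r5c3. So r5c3=9.
Step 11. [r2c7∈{2}] r2c7's peers cover all but 2 ⇒ r2c7=2.
Step 12. [r8c9∈{3}] r8c9 is down to just 3, so r8c9=3.
Step 13. [r5c5∈{2}] nothing but 2 survives at r5c5. So r5c5=2.
Step 14. [r9c2∈{1}] r9c2 has the single candidate 1 ⇒ r9c2=1.
Step 15. [r5c2∈{3}] nothing but 3 survives at r5c2. So r5c2=3.
Step 16. [r5c4∈{5}] nothing but 5 survives at r5c4, so r5c4=5.
Step 17. [r4c5∈{9}] only 9 remains possible at r4c5, so r4c5=9.
Step 18. [r4c4∈{8}] r4c4's peers cover all but 8 ⇒ r4c4=8.
Step 19. [r1c1∈{1}] nothing but 1 survives at r1c1, so r1c1=1.
Step 20. [r6c2∈{8}] r6c2 is down to just 8. So r6c2=8.
Step 21. [r1c7∈{3}] r1c7's peers cover all but 3, so r1c7=3.
Step 22. [r3c1∈{8}] r3c1's peers cover all but 8, so r3c1=8.
Step 23. [r8c3∈{2}] r8c3 has the single candidate 2 ⇒ r8c3=2.
Step 24. [r5c8∈{4}] r5c8 is down to just 4 ⇒ r5c8=4.
Step 25. [r9c8∈{2}] r9c8 has the single candidate 2, so r9c8=2.
Step 26. [r1c5∈{7}] r1c5 is down to just 7. So r1c5=7.
Step 27. [r9c4∈{6}] r9c4's peers cover all but 6, so r9c4=6.
Step 28. [r7c9∈{6}] nothing but 6 survives at r7c9, so r7c9=6.
Step 29. [r3c5∈{6}] r3c5 is down to just 6 ⇒ r3c5=6.
Step 30. [r3c3∈{5}] r3c3 has the single candidate 5, so r3c3=5.
Step 31. [r3c6∈{4}] only 4 remains possible at r3c6 ⇒ r3c6=4.
Step 32. [r6c3∈{6}] nothing but 6 survives at r6c3 ⇒ r6c3=6.
Step 33. [r7c2∈{5}] r7c2 is down to just 5 ⇒ r7c2=5.
Step 34. [r6c6∈{7}] r6c6 has the single candidate 7, so r6c6=7.

Answer: 1 9 4 2 7 5 3 6 8 / 6 7 3 9 8 1 2 5 4 / 8 2 5 3 6 4 7 1 9 / 5 4 1 8 9 3 6 7 2 / 7 3 9 5 2 6 8 4 1 / 2 8 6 1 4 7 9 3 5 / 9 5 7 4 3 2 1 8 6 / 4 6 2 7 1 8 5 9 3 / 3 1 8 6 5 9 4 2 7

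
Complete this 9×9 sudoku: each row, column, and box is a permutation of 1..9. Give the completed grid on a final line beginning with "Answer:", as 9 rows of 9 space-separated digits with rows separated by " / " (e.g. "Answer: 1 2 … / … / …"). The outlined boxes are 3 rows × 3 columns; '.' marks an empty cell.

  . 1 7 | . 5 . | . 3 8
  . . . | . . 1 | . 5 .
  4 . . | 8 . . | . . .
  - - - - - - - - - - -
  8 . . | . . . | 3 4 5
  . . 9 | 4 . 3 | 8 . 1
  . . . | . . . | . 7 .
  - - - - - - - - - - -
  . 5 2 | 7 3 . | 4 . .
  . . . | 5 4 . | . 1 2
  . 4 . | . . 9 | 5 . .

Step 1. [r2c4∈{2,3,6,9}] across col 4, 3 lands solely at r2c4. So r2c4=3.
Step 2. [r6c6∈{2,5,6,8}] in col 6, 5 fits only at r6c6 ⇒ r6c6=5.
Step 3. [r7c1∈{1,6,9}] row 7 places 1 nowhere but r7c1. So r7c1=1.
Step 4. [r6c5∈{1,2,6,8,9}] r6c5 is the only open cell in row 6 admitting 8. So r6c5=8.
Step 5. [r9c9∈{3,6,7}] across col 9, 3 lands solely at r9c9, so r9c9=3.
Step 6. [r8c7∈{6,7,9}] box 9 places 7 nowhere but r8c7. So r8c7=7.
Step 7. [r5c1∈{2,5,6,7}] r5c1 is the only open cell in row 5 admitting 5, so r5c1=5.
Step 8. [r2c9∈{4,6,7,9}] in row 2, 4 fits only at r2c9 ⇒ r2c9=4.
Step 9. [r2c5∈{2,6,7,9}] across row 2, 7 lands solely at r2c5. So r2c5=7.
Step 10. [r3c7∈{1,2,6,9}] in row 3, 1 fits only at r3c7 ⇒ r3c7=1.
Step 11. [r5c2∈{2,6,7}] r5c2 is the only open cell in row 5 admitting 7 ⇒ r5c2=7.
Step 12. [r6c3∈{1,3,4,6}] 4 has one home in row 6: r6c3. So r6c3=4.
Step 13. [r6c4∈{1,2,6,9}] r6c4 is the only open cell in row 6 admitting 1, so r6c4=1.
Step 14. [r3c9∈{6,7,9}] row 3 places 7 nowhere but r3c9. So r3c9=7.
Step 15. [r4c6∈{2,6,7}] across row 4, 7 lands solely at r4c6 ⇒ r4c6=7.
Step 16. [r9c5∈{1,2,6}] row 9 places 1 nowhere but r9c5, so r9c5=1.
Step 17. [r9c4∈{2,6}] 2 has one home in row 9: r9c4. So r9c4=2.
Step 18. [r1c6∈{2,4,6}] row 1 places 4 nowhere but r1c6, so r1c6=4.
Step 19. [r3c6∈{2,6}] r3c6 is the only open cell in col 6 admitting 2. So r3c6=2.
Step 20. [r5c8∈{2,6}] 2 has one home in col 8: r5c8, so r5c8=2.
Step 21. [r4c5∈{2,6,9}] r4c5 is the only open cell in col 5 admitting 2 ⇒ r4c5=2.
Step 22. [r4c2∈{6}] r4c2 has the single candidate 6, so r4c2=6.
Step 23. [r3c5∈{6,9}] 9 has one home in col 5: r3c5, so r3c5=9.
Step 24. [r3c8∈{6}] nothing but 6 survives at r3c8, so r3c8=6.
Step 25. [r7c9∈{6,9}] across box 9, 6 lands solely at r7c9. So r7c9=6.
Step 26. [r3c2∈{3}] r3c2 is down to just 3. So r3c2=3.
Step 27. [r8c3∈{3,6,8}] 3 has one home in col 3: r8c3, so r8c3=3.
Step 28. [r6c2∈{2}] r6c2 has the single candidate 2 ⇒ r6c2=2.
Step 29. [r8c6∈{6,8}] r8c6 is the only open cell in col 6 admitting 6, so r8c6=6.
Step 30. [r8c1∈{9}] r8c1's peers cover all but 9. So r8c1=9.
Step 31. [r1c7∈{2,9}] r1c7 is the only open cell in row 1 admitting 9 ⇒ r1c7=9.
Step 32. [r1c1∈{2,6}] in row 1, 2 fits only at r1c1, so r1c1=2.
Step 33. [r8c2∈{8}] r8c2 is down to just 8, so r8c2=8.
Step 34. [r2c1∈{6}] r2c1 is down to just 6, so r2c1=6.
Step 35. [r9c8∈{8}] r9c8's peers cover all but 8 ⇒ r9c8=8.
Step 36. [r6c9∈{9}] only 9 remains possible at r6c9, so r6c9=9.
Step 37. [r3c3∈{5}] r3c3's peers cover all but 5. So r3c3=5.
Step 38. [r2c7∈{2}] r2c7 has the single candidate 2, so r2c7=2.
Step 39. [r5c5∈{6}] nothing but 6 survives at r5c5, so r5c5=6.
Step 40. [r2c2∈{9}] nothing but 9 survives at r2c2 ⇒ r2c2=9.
Step 41. [r4c4∈{9}] r4c4 is down to just 9, so r4c4=9.
Step 42. [r9c3∈{6}] only 6 remains possible at r9c3, so r9c3=6.
Step 43. [r1c4∈{6}] r1c4 is down to just 6. So r1c4=6.
Step 44. [r7c6∈{8}] only 8 remains possible at r7c6 ⇒ r7c6=8.
Step 45. [r2c3∈{8}] r2c3 has the single candidate 8 ⇒ r2c3=8.
Step 46. [r7c8∈{9}] nothing but 9 survives at r7c8. So r7c8=9.
Step 47. [r4c3∈{1}] r4c3's peers cover all but 1 ⇒ r4c3=1.
Step 48. [r6c1∈{3}] r6c1 has the single candidate 3 ⇒ r6c1=3.
Step 49. [r9c1∈{7}] r9c1's peers cover all but 7 ⇒ r9c1=7.
Step 50. [r6c7∈{6}] r6c7's peers cover all but 6, so r6c7=6.

Answer: 2 1 7 6 5 4 9 3 8 / 6 9 8 3 7 1 2 5 4 / 4 3 5 8 9 2 1 6 7 / 8 6 1 9 2 7 3 4 5 / 5 7 9 4 6 3 8 2 1 / 3 2 4 1 8 5 6 7 9 / 1 5 2 7 3 8 4 9 6 / 9 8 3 5 4 6 7 1 2 / 7 4 6 2 1 9 5 8 3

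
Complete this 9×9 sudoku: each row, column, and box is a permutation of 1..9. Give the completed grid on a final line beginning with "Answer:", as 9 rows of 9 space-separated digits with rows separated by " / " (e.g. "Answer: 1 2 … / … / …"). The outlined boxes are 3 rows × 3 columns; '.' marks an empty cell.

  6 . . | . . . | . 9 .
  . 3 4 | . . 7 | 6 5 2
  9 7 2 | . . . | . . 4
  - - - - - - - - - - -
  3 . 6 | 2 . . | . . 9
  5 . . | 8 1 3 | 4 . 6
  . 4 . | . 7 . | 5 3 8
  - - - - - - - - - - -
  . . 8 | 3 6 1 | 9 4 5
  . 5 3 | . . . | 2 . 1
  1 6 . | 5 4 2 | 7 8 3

Step 1. [r4c7∈{1}] r4c7's peers cover all but 1 ⇒ r4c7=1.
Step 2. [r2c4∈{1,9}] across row 2, 1 lands solely at r2c4 ⇒ r2c4=1.
Step 3. [r1c5∈{2,3,5,8}] row 1 places 2 nowhere but r1c5, so r1c5=2.
Step 4. [r3c5∈{3,5,8}] r3c5 is the only open cell in col 5 admitting 3 ⇒ r3c5=3.
Step 5. [r3c6∈{5,6,8}] across row 3, 5 lands solely at r3c6, so r3c6=5.
Step 6. [r5c2∈{2,9}] in col 2, 9 fits only at r5c2, so r5c2=9.
Step 7. [r2c1∈{8}] r2c1's peers cover all but 8, so r2c1=8.
Step 8. [r1c6∈{4,8}] box 2 places 8 nowhere but r1c6, so r1c6=8.
Step 9. [r8c6∈{9}] only 9 remains possible at r8c6. So r8c6=9.
Step 10. [r7c1∈{2,7}] r7c1 is the only open cell in row 7 admitting 7 ⇒ r7c1=7.
Step 11. [r1c2∈{1}] r1c2 has the single candidate 1, so r1c2=1.
Step 12. [r6c6∈{6}] r6c6 has the single candidate 6. So r6c6=6.
Step 13. [r4c8∈{7}] r4c8's peers cover all but 7, so r4c8=7.
Step 14. [r8c5∈{8}] r8c5 has the single candidate 8, so r8c5=8.
Step 15. [r6c3∈{1}] r6c3 has the single candidate 1 ⇒ r6c3=1.
Step 16. [r1c3∈{5}] r1c3's peers cover all but 5. So r1c3=5.
Step 17. [r8c4∈{7}] r8c4's peers cover all but 7, so r8c4=7.
Step 18. [r3c4∈{6}] r3c4 is down to just 6 ⇒ r3c4=6.
Step 19. [r3c7∈{8}] only 8 remains possible at r3c7 ⇒ r3c7=8.
Step 20. [r1c7∈{3}] r1c7 is down to just 3 ⇒ r1c7=3.
Step 21. [r6c4∈{9}] only 9 remains possible at r6c4, so r6c4=9.
Step 22. [r9c3∈{9}] r9c3 has the single candidate 9 ⇒ r9c3=9.
Step 23. [r5c3∈{7}] r5c3 is down to just 7 ⇒ r5c3=7.
Step 24. [r1c9∈{7}] r1c9's peers cover all but 7 ⇒ r1c9=7.
Step 25. [r6c1∈{2}] r6c1 has the single candidate 2. So r6c1=2.
Step 26. [r4c5∈{5}] nothing but 5 survives at r4c5. So r4c5=5.
Step 27. [r4c2∈{8}] r4c2's peers cover all but 8 ⇒ r4c2=8.
Step 28. [r8c8∈{6}] only 6 remains possible at r8c8 ⇒ r8c8=6.
Step 29. [r4c6∈{4}] r4c6 has the single candidate 4, so r4c6=4.
Step 30. [r7c2∈{2}] r7c2 has the single candidate 2, so r7c2=2.
Step 31. [r8c1∈{4}] only 4 remains possible at r8c1 ⇒ r8c1=4.
Step 32. [r1c4∈{4}] only 4 remains possible at r1c4. So r1c4=4.
Step 33. [r2c5∈{9}] r2c5 has the single candidate 9. So r2c5=9.
Step 34. [r5c8∈{2}] nothing but 2 survives at r5c8. So r5c8=2.
Step 35. [r3c8∈{1}] only 1 remains possible at r3c8. So r3c8=1.

Answer: 6 1 5 4 2 8 3 9 7 / 8 3 4 1 9 7 6 5 2 / 9 7 2 6 3 5 8 1 4 / 3 8 6 2 5 4 1 7 9 / 5 9 7 8 1 3 4 2 6 / 2 4 1 9 7 6 5 3 8 / 7 2 8 3 6 1 9 4 5 / 4 5 3 7 8 9 2 6 1 / 1 6 9 5 4 2 7 8 3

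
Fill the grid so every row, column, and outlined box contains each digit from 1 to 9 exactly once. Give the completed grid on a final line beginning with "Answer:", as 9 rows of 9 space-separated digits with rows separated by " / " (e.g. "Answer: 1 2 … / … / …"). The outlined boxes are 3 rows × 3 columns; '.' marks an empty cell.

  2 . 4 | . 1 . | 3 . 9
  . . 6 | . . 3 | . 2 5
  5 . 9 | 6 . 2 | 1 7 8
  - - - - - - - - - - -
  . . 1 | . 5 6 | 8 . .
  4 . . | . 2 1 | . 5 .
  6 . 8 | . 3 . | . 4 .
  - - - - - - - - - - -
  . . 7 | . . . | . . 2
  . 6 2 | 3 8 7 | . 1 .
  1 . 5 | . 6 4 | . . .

Step 1. [r7c5∈{9}] nothing but 9 survives at r7c5, so r7c5=9.
Step 2. [r2c4∈{4,7,8,9}] r2c4 is the only open cell in row 2 admitting 9 ⇒ r2c4=9.
Step 3. [r6c4∈{7}] nothing but 7 survives at r6c4. So r6c4=7.
Step 4. [r1c2∈{7,8}] in row 1, 7 fits only at r1c2, so r1c2=7.
Step 5. [r3c2∈{3}] only 3 remains possible at r3c2 ⇒ r3c2=3.
Step 6. [r5c2∈{9}] r5c2's peers cover all but 9 ⇒ r5c2=9.
Step 7. [r9c2∈{8}] only 8 remains possible at r9c2. So r9c2=8.
Step 8. [r2c7∈{4}] nothing but 4 survives at r2c7, so r2c7=4.
Step 9. [r4c8∈{3,9}] in row 4, 9 fits only at r4c8 ⇒ r4c8=9.
Step 10. [r7c6∈{5}] r7c6's peers cover all but 5 ⇒ r7c6=5.
Step 11. [r5c9∈{3,6,7}] across col 9, 6 lands solely at r5c9, so r5c9=6.
Step 12. [r4c9∈{3,7}] 3 has one home in box 6: r4c9. So r4c9=3.
Step 13. [r9c7∈{7,9}] across row 9, 9 lands solely at r9c7 ⇒ r9c7=9.
Step 14. [r7c8∈{3,6,8}] row 7 places 8 nowhere but r7c8, so r7c8=8.
Step 15. [r5c4∈{8}] r5c4's peers cover all but 8. So r5c4=8.
Step 16. [r4c2∈{2}] r4c2 has the single candidate 2, so r4c2=2.
Step 17. [r8c7∈{5}] r8c7 has the single candidate 5 ⇒ r8c7=5.
Step 18. [r8c9∈{4}] r8c9 is down to just 4 ⇒ r8c9=4.
Step 19. [r4c1∈{7}] r4c1 is down to just 7. So r4c1=7.
Step 20. [r1c4∈{5}] nothing but 5 survives at r1c4, so r1c4=5.
Step 21. [r9c9∈{7}] r9c9 is down to just 7. So r9c9=7.
Step 22. [r6c2∈{5}] r6c2's peers cover all but 5 ⇒ r6c2=5.
Step 23. [r7c1∈{3}] r7c1 has the single candidate 3, so r7c1=3.
Step 24. [r7c4∈{1}] r7c4 is down to just 1. So r7c4=1.
Step 25. [r9c8∈{3}] r9c8 is down to just 3, so r9c8=3.
Step 26. [r6c6∈{9}] only 9 remains possible at r6c6 ⇒ r6c6=9.
Step 27. [r5c7∈{7}] r5c7 has the single candidate 7, so r5c7=7.
Step 28. [r9c4∈{2}] nothing but 2 survives at r9c4 ⇒ r9c4=2.
Step 29. [r8c1∈{9}] r8c1's peers cover all but 9 ⇒ r8c1=9.
Step 30. [r3c5∈{4}] nothing but 4 survives at r3c5, so r3c5=4.
Step 31. [r2c1∈{8}] nothing but 8 survives at r2c1 ⇒ r2c1=8.
Step 32. [r1c6∈{8}] only 8 remains possible at r1c6, so r1c6=8.
Step 33. [r4c4∈{4}] nothing but 4 survives at r4c4 ⇒ r4c4=4.
Step 34. [r6c7∈{2}] r6c7's peers cover all but 2, so r6c7=2.
Step 35. [r2c2∈{1}] r2c2 has the single candidate 1. So r2c2=1.
Step 36. [r5c3∈{3}] only 3 remains possible at r5c3 ⇒ r5c3=3.
Step 37. [r6c9∈{1}] nothing but 1 survives at r6c9, so r6c9=1.
Step 38. [r7c2∈{4}] r7c2 has the single candidate 4. So r7c2=4.
Step 39. [r7c7∈{6}] r7c7 has the single candidate 6. So r7c7=6.
Step 40. [r2c5∈{7}] nothing but 7 survives at r2c5, so r2c5=7.
Step 41. [r1c8∈{6}] nothing but 6 survives at r1c8. So r1c8=6.

Answer: 2 7 4 5 1 8 3 6 9 / 8 1 6 9 7 3 4 2 5 / 5 3 9 6 4 2 1 7 8 / 7 2 1 4 5 6 8 9 3 / 4 9 3 8 2 1 7 5 6 / 6 5 8 7 3 9 2 4 1 / 3 4 7 1 9 5 6 8 2 / 9 6 2 3 8 7 5 1 4 / 1 8 5 2 6 4 9 3 7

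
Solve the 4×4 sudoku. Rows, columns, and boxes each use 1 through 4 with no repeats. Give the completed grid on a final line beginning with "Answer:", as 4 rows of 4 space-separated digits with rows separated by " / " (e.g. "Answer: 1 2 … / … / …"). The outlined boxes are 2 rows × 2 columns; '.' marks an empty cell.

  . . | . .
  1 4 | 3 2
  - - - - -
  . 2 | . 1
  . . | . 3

Step 1. [r3c3∈{4}] r3c3's peers cover all but 4. So r3c3=4.
Step 2. [r1c2∈{3}] nothing but 3 survives at r1c2. So r1c2=3.
Step 3. [r1c4∈{4}] r1c4's peers cover all but 4 ⇒ r1c4=4.
Step 4. [r1c1∈{2}] only 2 remains possible at r1c1 ⇒ r1c1=2.
Step 5. [r4c2∈{1}] r4c2 is down to just 1, so r4c2=1.
Step 6. [r3c1∈{3}] only 3 remains possible at r3c1 ⇒ r3c1=3.
Step 7. [r4c3∈{2}] only 2 remains possible at r4c3. So r4c3=2.
Step 8. [r1c3∈{1}] r1c3 is down to just 1 ⇒ r1c3=1.
Step 9. [r4c1∈{4}] only 4 remains possible at r4c1 ⇒ r4c1=4.

Answer: 2 3 1 4 / 1 4 3 2 / 3 2 4 1 / 4 1 2 3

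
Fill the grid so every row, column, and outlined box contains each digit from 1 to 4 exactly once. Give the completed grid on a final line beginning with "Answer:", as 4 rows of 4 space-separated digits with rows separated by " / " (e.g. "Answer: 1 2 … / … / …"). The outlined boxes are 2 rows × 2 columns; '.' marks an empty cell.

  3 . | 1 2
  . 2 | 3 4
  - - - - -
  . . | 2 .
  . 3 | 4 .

Step 1. [r3c2∈{1,4}] col 2 places 1 nowhere but r3c2, so r3c2=1.
Step 2. [r3c4∈{3}] nothing but 3 survives at r3c4 ⇒ r3c4=3.
Step 3. [r4c4∈{1}] nothing but 1 survives at r4c4. So r4c4=1.
Step 4. [r2c1∈{1}] r2c1 has the single candidate 1. So r2c1=1.
Step 5. [r1c2∈{4}] r1c2 is down to just 4. So r1c2=4.
Step 6. [r4c1∈{2}] r4c1 is down to just 2, so r4c1=2.
Step 7. [r3c1∈{4}] r3c1 has the single candidate 4 ⇒ r3c1=4.

Answer: 3 4 1 2 / 1 2 3 4 / 4 1 2 3 / 2 3 4 1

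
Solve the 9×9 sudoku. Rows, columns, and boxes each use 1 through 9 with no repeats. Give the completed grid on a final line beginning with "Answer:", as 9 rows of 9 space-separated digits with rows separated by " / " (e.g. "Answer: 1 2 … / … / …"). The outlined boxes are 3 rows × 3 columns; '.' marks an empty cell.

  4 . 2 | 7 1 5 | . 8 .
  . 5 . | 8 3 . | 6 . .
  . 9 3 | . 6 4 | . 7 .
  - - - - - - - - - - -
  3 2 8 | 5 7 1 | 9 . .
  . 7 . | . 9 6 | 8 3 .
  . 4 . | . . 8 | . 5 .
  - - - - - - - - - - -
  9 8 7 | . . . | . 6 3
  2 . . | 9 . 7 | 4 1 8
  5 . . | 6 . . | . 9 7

Step 1. [r6c5∈{2}] r6c5's peers cover all but 2, so r6c5=2.
Step 2. [r5c1∈{1}] nothing but 1 survives at r5c1. So r5c1=1.
Step 3. [r2c8∈{2,4}] r2c8 is the only open cell in col 8 admitting 2 ⇒ r2c8=2.
Step 4. [r2c9∈{1,4,9}] 4 has one home in row 2: r2c9. So r2c9=4.
Step 5. [r7c7∈{2,5}] across box 9, 5 lands solely at r7c7. So r7c7=5.
Step 6. [r8c2∈{3,6}] in row 8, 3 fits only at r8c2 ⇒ r8c2=3.
Step 7. [r9c3∈{1,4}] r9c3 is the only open cell in col 3 admitting 4 ⇒ r9c3=4.
Step 8. [r3c7∈{1}] r3c7 is down to just 1. So r3c7=1.
Step 9. [r7c4∈{1,2,4}] row 7 places 1 nowhere but r7c4 ⇒ r7c4=1.
Step 10. [r6c1∈{6}] r6c1 has the single candidate 6, so r6c1=6.
Step 11. [r9c6∈{2,3}] across row 9, 3 lands solely at r9c6, so r9c6=3.
Step 12. [r4c8∈{4}] nothing but 4 survives at r4c8. So r4c8=4.
Step 13. [r2c3∈{1}] r2c3 has the single candidate 1, so r2c3=1.
Step 14. [r1c7∈{3}] nothing but 3 survives at r1c7, so r1c7=3.
Step 15. [r3c4∈{2}] r3c4's peers cover all but 2. So r3c4=2.
Step 16. [r6c9∈{1}] r6c9's peers cover all but 1 ⇒ r6c9=1.
Step 17. [r5c3∈{5}] r5c3 has the single candidate 5, so r5c3=5.
Step 18. [r2c1∈{7}] r2c1 is down to just 7. So r2c1=7.
Step 19. [r1c9∈{9}] r1c9 is down to just 9. So r1c9=9.
Step 20. [r5c9∈{2}] r5c9 has the single candidate 2. So r5c9=2.
Step 21. [r9c5∈{8}] r9c5 has the single candidate 8 ⇒ r9c5=8.
Step 22. [r7c6∈{2}] nothing but 2 survives at r7c6, so r7c6=2.
Step 23. [r3c9∈{5}] r3c9 is down to just 5, so r3c9=5.
Step 24. [r9c2∈{1}] r9c2 is down to just 1 ⇒ r9c2=1.
Step 25. [r4c9∈{6}] r4c9 has the single candidate 6 ⇒ r4c9=6.
Step 26. [r8c5∈{5}] nothing but 5 survives at r8c5, so r8c5=5.
Step 27. [r9c7∈{2}] r9c7 is down to just 2 ⇒ r9c7=2.
Step 28. [r6c7∈{7}] nothing but 7 survives at r6c7 ⇒ r6c7=7.
Step 29. [r7c5∈{4}] r7c5 has the single candidate 4 ⇒ r7c5=4.
Step 30. [r8c3∈{6}] r8c3's peers cover all but 6, so r8c3=6.
Step 31. [r2c6∈{9}] r2c6 is down to just 9. So r2c6=9.
Step 32. [r6c4∈{3}] r6c4's peers cover all but 3 ⇒ r6c4=3.
Step 33. [r1c2∈{6}] r1c2 has the single candidate 6. So r1c2=6.
Step 34. [r6c3∈{9}] only 9 remains possible at r6c3 ⇒ r6c3=9.
Step 35. [r5c4∈{4}] nothing but 4 survives at r5c4 ⇒ r5c4=4.
Step 36. [r3c1∈{8}] nothing but 8 survives at r3c1, so r3c1=8.

Answer: 4 6 2 7 1 5 3 8 9 / 7 5 1 8 3 9 6 2 4 / 8 9 3 2 6 4 1 7 5 / 3 2 8 5 7 1 9 4 6 / 1 7 5 4 9 6 8 3 2 / 6 4 9 3 2 8 7 5 1 / 9 8 7 1 4 2 5 6 3 / 2 3 6 9 5 7 4 1 8 / 5 1 4 6 8 3 2 9 7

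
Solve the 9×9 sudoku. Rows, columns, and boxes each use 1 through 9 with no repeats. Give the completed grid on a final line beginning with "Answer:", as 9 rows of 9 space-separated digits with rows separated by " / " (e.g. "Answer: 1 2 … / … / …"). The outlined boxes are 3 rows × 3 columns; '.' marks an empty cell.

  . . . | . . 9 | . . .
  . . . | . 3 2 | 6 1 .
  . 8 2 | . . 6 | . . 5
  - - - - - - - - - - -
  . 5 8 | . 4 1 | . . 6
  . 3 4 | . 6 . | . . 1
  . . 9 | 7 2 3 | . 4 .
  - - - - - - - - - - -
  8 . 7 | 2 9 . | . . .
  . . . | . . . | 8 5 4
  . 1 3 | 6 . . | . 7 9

Step 1. [r1c3∈{1,5,6}] across col 3, 1 lands solely at r1c3. So r1c3=1.
Step 2. [r9c1∈{2,4,5}] across box 7, 5 lands solely at r9c1. So r9c1=5.
Step 3. [r1c9∈{2,3,7,8}] r1c9 is the only open cell in col 9 admitting 2 ⇒ r1c9=2.
Step 4. [r2c9∈{7,8}] in col 9, 7 fits only at r2c9, so r2c9=7.
Step 5. [r2c4∈{4,5,8}] 8 has one home in row 2: r2c4. So r2c4=8.
Step 6. [r1c2∈{4,6,7}] r1c2 is the only open cell in col 2 admitting 7, so r1c2=7.
Step 7. [r1c1∈{3,4,6}] 6 has one home in row 1: r1c1 ⇒ r1c1=6.
Step 8. [r3c1∈{3,4,9}] in col 1, 3 fits only at r3c1 ⇒ r3c1=3.
Step 9. [r3c8∈{9}] r3c8 is down to just 9, so r3c8=9.
Step 10. [r5c6∈{5,8}] in box 5, 8 fits only at r5c6, so r5c6=8.
Step 11. [r5c8∈{2}] r5c8 has the single candidate 2. So r5c8=2.
Step 12. [r5c4∈{5,9}] r5c4 is the only open cell in box 5 admitting 5 ⇒ r5c4=5.
Step 13. [r7c2∈{4,6}] box 7 places 4 nowhere but r7c2, so r7c2=4.
Step 14. [r4c8∈{3}] only 3 remains possible at r4c8 ⇒ r4c8=3.
Step 15. [r8c2∈{2,6,9}] across col 2, 2 lands solely at r8c2, so r8c2=2.
Step 16. [r3c7∈{4}] nothing but 4 survives at r3c7, so r3c7=4.
Step 17. [r5c1∈{7}] only 7 remains possible at r5c1 ⇒ r5c1=7.
Step 18. [r3c5∈{1,7}] 7 has one home in row 3: r3c5. So r3c5=7.
Step 19. [r4c7∈{7,9}] across row 4, 7 lands solely at r4c7, so r4c7=7.
Step 20. [r8c1∈{9}] nothing but 9 survives at r8c1 ⇒ r8c1=9.
Step 21. [r7c9∈{3}] only 3 remains possible at r7c9. So r7c9=3.
Step 22. [r3c4∈{1}] nothing but 1 survives at r3c4 ⇒ r3c4=1.
Step 23. [r8c6∈{7}] r8c6's peers cover all but 7 ⇒ r8c6=7.
Step 24. [r2c1∈{4}] only 4 remains possible at r2c1 ⇒ r2c1=4.
Step 25. [r8c5∈{1}] nothing but 1 survives at r8c5, so r8c5=1.
Step 26. [r2c2∈{9}] r2c2 has the single candidate 9. So r2c2=9.
Step 27. [r1c5∈{5}] r1c5's peers cover all but 5. So r1c5=5.
Step 28. [r7c7∈{1}] r7c7 has the single candidate 1. So r7c7=1.
Step 29. [r9c5∈{8}] r9c5 is down to just 8 ⇒ r9c5=8.
Step 30. [r9c7∈{2}] only 2 remains possible at r9c7, so r9c7=2.
Step 31. [r8c4∈{3}] r8c4 is down to just 3. So r8c4=3.
Step 32. [r1c8∈{8}] only 8 remains possible at r1c8. So r1c8=8.
Step 33. [r9c6∈{4}] r9c6 has the single candidate 4 ⇒ r9c6=4.
Step 34. [r4c4∈{9}] r4c4 is down to just 9. So r4c4=9.
Step 35. [r6c9∈{8}] r6c9's peers cover all but 8, so r6c9=8.
Step 36. [r2c3∈{5}] nothing but 5 survives at r2c3, so r2c3=5.
Step 37. [r7c8∈{6}] r7c8 has the single candidate 6. So r7c8=6.
Step 38. [r6c2∈{6}] only 6 remains possible at r6c2, so r6c2=6.
Step 39. [r1c4∈{4}] r1c4 has the single candidate 4 ⇒ r1c4=4.
Step 40. [r4c1∈{2}] r4c1 is down to just 2, so r4c1=2.
Step 41. [r6c1∈{1}] r6c1 has the single candidate 1, so r6c1=1.
Step 42. [r5c7∈{9}] r5c7's peers cover all but 9. So r5c7=9.
Step 43. [r6c7∈{5}] r6c7 has the single candidate 5. So r6c7=5.
Step 44. [r1c7∈{3}] only 3 remains possible at r1c7, so r1c7=3.
Step 45. [r8c3∈{6}] r8c3's peers cover all but 6. So r8c3=6.
Step 46. [r7c6∈{5}] nothing but 5 survives at r7c6 ⇒ r7c6=5.

Answer: 6 7 1 4 5 9 3 8 2 / 4 9 5 8 3 2 6 1 7 / 3 8 2 1 7 6 4 9 5 / 2 5 8 9 4 1 7 3 6 / 7 3 4 5 6 8 9 2 1 / 1 6 9 7 2 3 5 4 8 / 8 4 7 2 9 5 1 6 3 / 9 2 6 3 1 7 8 5 4 / 5 1 3 6 8 4 2 7 9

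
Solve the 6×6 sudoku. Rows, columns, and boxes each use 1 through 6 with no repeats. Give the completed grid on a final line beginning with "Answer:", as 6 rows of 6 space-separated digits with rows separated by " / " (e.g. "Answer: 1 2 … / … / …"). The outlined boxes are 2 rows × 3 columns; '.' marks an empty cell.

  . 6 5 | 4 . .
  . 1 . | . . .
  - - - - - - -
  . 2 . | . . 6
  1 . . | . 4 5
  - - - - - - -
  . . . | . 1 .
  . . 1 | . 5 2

Step 1. [r2c6∈{3}] only 3 remains possible at r2c6. So r2c6=3.
Step 2. [r4c2∈{3}] r4c2 has the single candidate 3. So r4c2=3.
Step 3. [r5c3∈{2,3,4,6}] 3 has one home in col 3: r5c3. So r5c3=3.
Step 4. [r2c3∈{2,4}] col 3 places 2 nowhere but r2c3. So r2c3=2.
Step 5. [r6c2∈{4}] r6c2 has the single candidate 4, so r6c2=4.
Step 6. [r5c4∈{6}] nothing but 6 survives at r5c4, so r5c4=6.
Step 7. [r3c1∈{4,5}] in row 3, 5 fits only at r3c1 ⇒ r3c1=5.
Step 8. [r3c4∈{1,3}] across row 3, 1 lands solely at r3c4 ⇒ r3c4=1.
Step 9. [r1c1∈{3}] only 3 remains possible at r1c1. So r1c1=3.
Step 10. [r5c2∈{5}] only 5 remains possible at r5c2. So r5c2=5.
Step 11. [r3c3∈{4}] nothing but 4 survives at r3c3 ⇒ r3c3=4.
Step 12. [r6c4∈{3}] only 3 remains possible at r6c4, so r6c4=3.
Step 13. [r2c4∈{5}] only 5 remains possible at r2c4. So r2c4=5.
Step 14. [r6c1∈{6}] nothing but 6 survives at r6c1 ⇒ r6c1=6.
Step 15. [r4c4∈{2}] r4c4 is down to just 2, so r4c4=2.
Step 16. [r4c3∈{6}] only 6 remains possible at r4c3 ⇒ r4c3=6.
Step 17. [r2c5∈{6}] r2c5 is down to just 6. So r2c5=6.
Step 18. [r5c1∈{2}] r5c1's peers cover all but 2. So r5c1=2.
Step 19. [r1c6∈{1}] r1c6 has the single candidate 1. So r1c6=1.
Step 20. [r5c6∈{4}] r5c6 is down to just 4. So r5c6=4.
Step 21. [r2c1∈{4}] r2c1's peers cover all but 4, so r2c1=4.
Step 22. [r1c5∈{2}] r1c5 has the single candidate 2, so r1c5=2.
Step 23. [r3c5∈{3}] r3c5 has the single candidate 3, so r3c5=3.

Answer: 3 6 5 4 2 1 / 4 1 2 5 6 3 / 5 2 4 1 3 6 / 1 3 6 2 4 5 / 2 5 3 6 1 4 / 6 4 1 3 5 2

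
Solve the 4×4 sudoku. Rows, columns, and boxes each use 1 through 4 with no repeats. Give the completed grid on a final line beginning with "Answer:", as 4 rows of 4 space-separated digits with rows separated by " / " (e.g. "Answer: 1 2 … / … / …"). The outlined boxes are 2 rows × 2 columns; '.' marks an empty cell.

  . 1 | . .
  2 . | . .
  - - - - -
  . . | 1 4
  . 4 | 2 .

Step 1. [r2c2∈{3}] r2c2 has the single candidate 3 ⇒ r2c2=3.
Step 2. [r4c4∈{3}] r4c4 has the single candidate 3, so r4c4=3.
Step 3. [r1c1∈{4}] only 4 remains possible at r1c1 ⇒ r1c1=4.
Step 4. [r2c4∈{1}] nothing but 1 survives at r2c4, so r2c4=1.
Step 5. [r3c2∈{2}] r3c2's peers cover all but 2 ⇒ r3c2=2.
Step 6. [r4c1∈{1}] nothing but 1 survives at r4c1. So r4c1=1.
Step 7. [r3c1∈{3}] r3c1's peers cover all but 3. So r3c1=3.
Step 8. [r1c4∈{2}] r1c4 has the single candidate 2, so r1c4=2.
Step 9. [r1c3∈{3}] r1c3 has the single candidate 3. So r1c3=3.
Step 10. [r2c3∈{4}] r2c3 has the single candidate 4. So r2c3=4.

Answer: 4 1 3 2 / 2 3 4 1 / 3 2 1 4 / 1 4 2 3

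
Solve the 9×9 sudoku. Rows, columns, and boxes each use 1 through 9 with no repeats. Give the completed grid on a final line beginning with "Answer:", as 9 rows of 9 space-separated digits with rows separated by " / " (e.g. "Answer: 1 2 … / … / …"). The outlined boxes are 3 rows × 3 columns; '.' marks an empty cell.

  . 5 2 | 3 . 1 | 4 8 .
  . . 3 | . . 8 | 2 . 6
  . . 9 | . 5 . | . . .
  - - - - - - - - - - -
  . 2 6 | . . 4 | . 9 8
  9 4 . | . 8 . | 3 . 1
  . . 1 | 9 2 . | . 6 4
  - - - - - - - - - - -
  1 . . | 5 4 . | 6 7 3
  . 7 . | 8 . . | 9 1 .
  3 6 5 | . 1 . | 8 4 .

Step 1. [r3c9∈{7}] only 7 remains possible at r3c9, so r3c9=7.
Step 2. [r7c6∈{2,9}] across row 7, 2 lands solely at r7c6, so r7c6=2.
Step 3. [r3c6∈{6}] r3c6 is down to just 6 ⇒ r3c6=6.
Step 4. [r5c3∈{7}] nothing but 7 survives at r5c3 ⇒ r5c3=7.
Step 5. [r4c5∈{3,7}] across row 4, 3 lands solely at r4c5. So r4c5=3.
Step 6. [r9c4∈{7}] r9c4 has the single candidate 7. So r9c4=7.
Step 7. [r6c6∈{5,7}] in col 6, 7 fits only at r6c6, so r6c6=7.
Step 8. [r6c7∈{5}] nothing but 5 survives at r6c7 ⇒ r6c7=5.
Step 9. [r6c1∈{8}] r6c1's peers cover all but 8, so r6c1=8.
Step 10. [r3c1∈{4}] r3c1 is down to just 4, so r3c1=4.
Step 11. [r2c1∈{7}] r2c1 has the single candidate 7. So r2c1=7.
Step 12. [r3c2∈{1,8}] across row 3, 8 lands solely at r3c2 ⇒ r3c2=8.
Step 13. [r8c1∈{2}] r8c1's peers cover all but 2. So r8c1=2.
Step 14. [r1c9∈{9}] nothing but 9 survives at r1c9 ⇒ r1c9=9.
Step 15. [r2c2∈{1}] r2c2 is down to just 1, so r2c2=1.
Step 16. [r4c7∈{7}] r4c7 has the single candidate 7 ⇒ r4c7=7.
Step 17. [r9c6∈{9}] r9c6 is down to just 9 ⇒ r9c6=9.
Step 18. [r1c1∈{6}] nothing but 6 survives at r1c1. So r1c1=6.
Step 19. [r3c4∈{2}] r3c4's peers cover all but 2. So r3c4=2.
Step 20. [r8c3∈{4}] nothing but 4 survives at r8c3 ⇒ r8c3=4.
Step 21. [r8c5∈{6}] r8c5 is down to just 6. So r8c5=6.
Step 22. [r5c4∈{6}] r5c4's peers cover all but 6 ⇒ r5c4=6.
Step 23. [r2c5∈{9}] only 9 remains possible at r2c5. So r2c5=9.
Step 24. [r8c9∈{5}] r8c9 is down to just 5 ⇒ r8c9=5.
Step 25. [r4c4∈{1}] only 1 remains possible at r4c4 ⇒ r4c4=1.
Step 26. [r3c8∈{3}] r3c8 is down to just 3 ⇒ r3c8=3.
Step 27. [r7c3∈{8}] r7c3 has the single candidate 8. So r7c3=8.
Step 28. [r6c2∈{3}] nothing but 3 survives at r6c2. So r6c2=3.
Step 29. [r7c2∈{9}] r7c2's peers cover all but 9, so r7c2=9.
Step 30. [r5c6∈{5}] r5c6 has the single candidate 5, so r5c6=5.
Step 31. [r4c1∈{5}] only 5 remains possible at r4c1 ⇒ r4c1=5.
Step 32. [r2c4∈{4}] r2c4's peers cover all but 4. So r2c4=4.
Step 33. [r3c7∈{1}] nothing but 1 survives at r3c7, so r3c7=1.
Step 34. [r8c6∈{3}] r8c6 is down to just 3. So r8c6=3.
Step 35. [r2c8∈{5}] only 5 remains possible at r2c8 ⇒ r2c8=5.
Step 36. [r9c9∈{2}] nothing but 2 survives at r9c9. So r9c9=2.
Step 37. [r5c8∈{2}] r5c8's peers cover all but 2. So r5c8=2.
Step 38. [r1c5∈{7}] r1c5's peers cover all but 7. So r1c5=7.

Answer: 6 5 2 3 7 1 4 8 9 / 7 1 3 4 9 8 2 5 6 / 4 8 9 2 5 6 1 3 7 / 5 2 6 1 3 4 7 9 8 / 9 4 7 6 8 5 3 2 1 / 8 3 1 9 2 7 5 6 4 / 1 9 8 5 4 2 6 7 3 / 2 7 4 8 6 3 9 1 5 / 3 6 5 7 1 9 8 4 2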